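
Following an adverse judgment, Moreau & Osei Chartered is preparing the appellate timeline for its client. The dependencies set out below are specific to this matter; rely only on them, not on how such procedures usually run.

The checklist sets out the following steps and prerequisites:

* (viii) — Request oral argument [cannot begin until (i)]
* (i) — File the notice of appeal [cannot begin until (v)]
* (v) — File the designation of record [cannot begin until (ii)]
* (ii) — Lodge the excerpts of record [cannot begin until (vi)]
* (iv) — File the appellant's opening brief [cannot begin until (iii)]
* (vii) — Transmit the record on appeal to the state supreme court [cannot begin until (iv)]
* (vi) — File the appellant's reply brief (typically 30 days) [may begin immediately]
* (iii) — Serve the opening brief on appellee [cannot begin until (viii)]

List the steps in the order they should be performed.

Only (vi) has no prerequisites, so it is first.
(ii) needed (vi), now all done → (ii).
(v) needed (ii), now all done → (v).
Next only (i) has its prerequisites met → (i).
That leaves (viii) as the only ready step → (viii).
Next only (iii) has its prerequisites met → (iii).
(iv) needed (iii), now all done → (iv).
(vii) needed (iv), now all done → (vii).

(vi), (ii), (v), (i), (viii), (iii), (iv), (vii)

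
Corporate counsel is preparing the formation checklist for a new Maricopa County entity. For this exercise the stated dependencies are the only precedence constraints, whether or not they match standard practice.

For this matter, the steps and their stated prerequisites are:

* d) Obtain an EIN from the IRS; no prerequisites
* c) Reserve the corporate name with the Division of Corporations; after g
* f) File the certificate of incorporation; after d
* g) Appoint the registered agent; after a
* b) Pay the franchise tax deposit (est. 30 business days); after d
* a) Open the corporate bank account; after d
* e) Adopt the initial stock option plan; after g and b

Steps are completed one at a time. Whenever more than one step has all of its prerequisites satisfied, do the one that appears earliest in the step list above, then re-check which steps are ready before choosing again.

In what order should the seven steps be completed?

d, f, b, a, g, c, e

Only d has no prerequisites, so it is first.
Now f, b and a have their prerequisites met. f is listed earlier, so f next.
Ready: b and a. b is listed earlier → b.
a needed d, now all done → a.
That leaves g as the only ready step → g.
Now c and e have their prerequisites met. c is listed earlier, so c next.
That leaves e as the only ready step → e.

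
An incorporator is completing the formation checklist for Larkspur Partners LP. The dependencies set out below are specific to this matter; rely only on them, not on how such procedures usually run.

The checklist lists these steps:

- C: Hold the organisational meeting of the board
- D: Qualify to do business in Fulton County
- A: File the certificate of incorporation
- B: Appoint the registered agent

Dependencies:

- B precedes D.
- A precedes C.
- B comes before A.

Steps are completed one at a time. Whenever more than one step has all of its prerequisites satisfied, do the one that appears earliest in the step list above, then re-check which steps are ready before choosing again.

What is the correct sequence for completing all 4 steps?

B has no prerequisites → B first.
D and A are both available; D is listed earlier → D.
A is the only step now ready → A.
C needed A, now all done → C.

B D A C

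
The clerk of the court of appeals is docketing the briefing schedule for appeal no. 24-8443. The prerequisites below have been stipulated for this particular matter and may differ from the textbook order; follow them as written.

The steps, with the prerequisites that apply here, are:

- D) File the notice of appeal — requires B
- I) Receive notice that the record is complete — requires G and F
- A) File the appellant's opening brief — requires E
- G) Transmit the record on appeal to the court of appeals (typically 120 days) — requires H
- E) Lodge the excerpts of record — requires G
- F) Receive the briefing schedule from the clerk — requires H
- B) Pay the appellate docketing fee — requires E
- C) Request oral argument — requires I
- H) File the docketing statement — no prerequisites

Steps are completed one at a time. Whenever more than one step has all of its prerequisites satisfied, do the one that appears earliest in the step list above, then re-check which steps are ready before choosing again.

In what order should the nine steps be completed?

H has no prerequisites → H first.
G and F are both available; G is listed earlier → G.
E now also ready, so the ready set is {E, F}; E is listed earlier → E.
Ready: A, F and B. A is listed earlier → A.
Ready: F and B. F is listed earlier → F.
Ready: I and B. I is listed earlier → I.
B and C are both available; B is listed earlier → B.
D now also ready, so the ready set is {D, C}; D is listed earlier → D.
That leaves C as the only ready step → C.

H, G, E, A, F, I, B, D, C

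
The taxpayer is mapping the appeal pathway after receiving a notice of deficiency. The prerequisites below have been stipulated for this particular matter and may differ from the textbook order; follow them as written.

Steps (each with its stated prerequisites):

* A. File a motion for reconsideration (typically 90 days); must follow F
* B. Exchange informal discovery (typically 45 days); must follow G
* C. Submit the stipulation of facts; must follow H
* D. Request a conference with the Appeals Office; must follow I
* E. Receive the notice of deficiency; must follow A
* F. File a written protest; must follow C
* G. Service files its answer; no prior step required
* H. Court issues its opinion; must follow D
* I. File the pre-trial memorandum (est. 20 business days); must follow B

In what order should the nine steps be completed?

G → B → I → D → H → C → F → A → E

Only G has no prerequisites, so it is first.
Next only B has its prerequisites met → B.
I needed B, now all done → I.
D needed I, now all done → D.
H needed D, now all done → H.
C needed H, now all done → C.
F needed C, now all done → F.
Next only A has its prerequisites met → A.
Next only E has its prerequisites met → E.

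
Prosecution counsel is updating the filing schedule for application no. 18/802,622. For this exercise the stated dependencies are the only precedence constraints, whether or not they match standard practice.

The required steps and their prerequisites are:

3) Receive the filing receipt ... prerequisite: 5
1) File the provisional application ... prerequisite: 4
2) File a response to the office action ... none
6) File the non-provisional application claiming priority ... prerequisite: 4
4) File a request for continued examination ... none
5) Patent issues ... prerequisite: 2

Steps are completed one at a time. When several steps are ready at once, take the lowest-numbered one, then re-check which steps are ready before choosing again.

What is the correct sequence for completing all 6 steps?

2 and 4 have no prerequisites; 2 has the earlier label, so 2 is first.
Ready: 4 and 5. 4 has the earlier label → 4.
1 and 6 now also ready, so the ready set is {1, 5, 6}; 1 has the earlier label → 1.
Now 5 and 6 have their prerequisites met. 5 has the earlier label, so 5 next.
3 and 6 are both available; 3 has the earlier label → 3.
That leaves 6 as the only ready step → 6.

2, 4, 1, 5, 3, 6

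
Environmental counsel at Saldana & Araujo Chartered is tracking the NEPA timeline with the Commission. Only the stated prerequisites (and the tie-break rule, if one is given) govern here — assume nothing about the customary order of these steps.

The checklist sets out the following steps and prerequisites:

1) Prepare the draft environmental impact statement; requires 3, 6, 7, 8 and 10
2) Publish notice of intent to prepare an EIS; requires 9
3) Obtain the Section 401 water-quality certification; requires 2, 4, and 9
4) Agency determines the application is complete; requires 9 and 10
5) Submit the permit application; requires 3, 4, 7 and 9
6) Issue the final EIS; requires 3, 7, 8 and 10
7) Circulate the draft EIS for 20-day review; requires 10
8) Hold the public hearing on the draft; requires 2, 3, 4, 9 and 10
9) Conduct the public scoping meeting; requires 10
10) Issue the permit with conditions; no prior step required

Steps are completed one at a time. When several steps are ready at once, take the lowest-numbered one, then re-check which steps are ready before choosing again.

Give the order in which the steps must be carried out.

10 has no prerequisites → 10 first.
Now 7 and 9 have their prerequisites met. 7 has the earlier label, so 7 next.
Next only 9 has its prerequisites met → 9.
Ready: 2 and 4. 2 has the earlier label → 2.
Next only 4 has its prerequisites met → 4.
3 is the only step now ready → 3.
Ready: 5 and 8. 5 has the earlier label → 5.
That leaves 8 as the only ready step → 8.
6 needed 3, 7, 8 and 10, now all done → 6.
1 is the only step now ready → 1.

10 7 9 2 4 3 5 8 6 1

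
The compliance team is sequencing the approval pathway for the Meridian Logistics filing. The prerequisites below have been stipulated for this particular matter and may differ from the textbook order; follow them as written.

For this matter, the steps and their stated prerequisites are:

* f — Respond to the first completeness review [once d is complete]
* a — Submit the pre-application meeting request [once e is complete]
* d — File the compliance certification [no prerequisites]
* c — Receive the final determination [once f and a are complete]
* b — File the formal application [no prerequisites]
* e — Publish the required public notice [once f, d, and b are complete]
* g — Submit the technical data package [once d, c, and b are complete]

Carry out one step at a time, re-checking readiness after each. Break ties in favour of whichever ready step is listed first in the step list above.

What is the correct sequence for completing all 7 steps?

d, f, b, e, a, c, g

d and b have no prerequisites; d is listed earlier, so d is first.
f now also ready, so the ready set is {f, b}; f is listed earlier → f.
That leaves b as the only ready step → b.
Next only e has its prerequisites met → e.
a needed e, now all done → a.
Next only c has its prerequisites met → c.
Next only g has its prerequisites met → g.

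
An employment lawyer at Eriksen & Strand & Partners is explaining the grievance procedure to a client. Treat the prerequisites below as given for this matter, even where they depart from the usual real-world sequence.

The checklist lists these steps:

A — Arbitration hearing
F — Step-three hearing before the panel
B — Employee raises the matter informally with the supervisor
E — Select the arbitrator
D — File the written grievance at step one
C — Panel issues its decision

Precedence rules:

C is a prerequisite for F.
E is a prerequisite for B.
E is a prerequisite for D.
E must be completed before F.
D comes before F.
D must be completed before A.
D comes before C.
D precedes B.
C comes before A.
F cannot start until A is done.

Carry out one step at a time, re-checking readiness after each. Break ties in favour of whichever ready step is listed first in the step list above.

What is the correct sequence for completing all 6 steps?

E is the only step with nothing outstanding, so it goes first.
D needed E, now all done → D.
Ready: B and C. B is listed earlier → B.
C needed D, now all done → C.
A is the only step now ready → A.
Next only F has its prerequisites met → F.

E D B C A F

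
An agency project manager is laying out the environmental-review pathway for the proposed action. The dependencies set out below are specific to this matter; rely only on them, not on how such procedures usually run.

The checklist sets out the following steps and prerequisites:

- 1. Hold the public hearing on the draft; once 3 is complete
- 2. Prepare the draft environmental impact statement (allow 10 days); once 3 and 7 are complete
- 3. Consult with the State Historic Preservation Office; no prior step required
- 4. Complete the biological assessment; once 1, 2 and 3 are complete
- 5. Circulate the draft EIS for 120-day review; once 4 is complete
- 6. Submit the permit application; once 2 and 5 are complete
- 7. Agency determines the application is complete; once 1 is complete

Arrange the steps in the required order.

3, 1, 7, 2, 4, 5, 6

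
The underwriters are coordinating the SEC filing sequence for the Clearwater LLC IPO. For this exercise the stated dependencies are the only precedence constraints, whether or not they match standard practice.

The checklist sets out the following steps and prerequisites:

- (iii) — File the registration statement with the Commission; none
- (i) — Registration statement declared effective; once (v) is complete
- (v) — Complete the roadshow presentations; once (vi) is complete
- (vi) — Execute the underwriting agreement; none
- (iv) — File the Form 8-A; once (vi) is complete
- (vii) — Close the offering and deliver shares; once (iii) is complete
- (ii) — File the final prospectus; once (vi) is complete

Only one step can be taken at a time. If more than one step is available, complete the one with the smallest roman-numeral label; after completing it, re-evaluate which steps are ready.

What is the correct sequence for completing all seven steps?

(iii) → (vi) → (ii) → (iv) → (v) → (i) → (vii)

(iii) and (vi) have no prerequisites; (iii) has the earlier label, so (iii) is first.
(vii) now also ready, so the ready set is {(vi), (vii)}; (vi) has the earlier label → (vi).
Now (ii), (iv), (v) and (vii) have their prerequisites met. (ii) has the earlier label, so (ii) next.
Now (iv), (v) and (vii) have their prerequisites met. (iv) has the earlier label, so (iv) next.
Now (v) and (vii) have their prerequisites met. (v) has the earlier label, so (v) next.
(i) now also ready, so the ready set is {(i), (vii)}; (i) has the earlier label → (i).
(vii) is the only step now ready → (vii).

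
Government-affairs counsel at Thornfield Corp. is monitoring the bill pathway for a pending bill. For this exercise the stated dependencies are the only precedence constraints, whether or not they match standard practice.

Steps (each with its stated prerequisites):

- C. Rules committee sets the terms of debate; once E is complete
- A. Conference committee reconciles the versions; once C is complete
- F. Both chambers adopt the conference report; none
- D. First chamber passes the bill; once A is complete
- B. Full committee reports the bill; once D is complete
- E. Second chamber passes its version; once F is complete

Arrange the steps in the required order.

Only F has no prerequisites, so it is first.
E is the only step now ready → E.
That leaves C as the only ready step → C.
A needed C, now all done → A.
D is the only step now ready → D.
B is the only step now ready → B.

F → E → C → A → D → B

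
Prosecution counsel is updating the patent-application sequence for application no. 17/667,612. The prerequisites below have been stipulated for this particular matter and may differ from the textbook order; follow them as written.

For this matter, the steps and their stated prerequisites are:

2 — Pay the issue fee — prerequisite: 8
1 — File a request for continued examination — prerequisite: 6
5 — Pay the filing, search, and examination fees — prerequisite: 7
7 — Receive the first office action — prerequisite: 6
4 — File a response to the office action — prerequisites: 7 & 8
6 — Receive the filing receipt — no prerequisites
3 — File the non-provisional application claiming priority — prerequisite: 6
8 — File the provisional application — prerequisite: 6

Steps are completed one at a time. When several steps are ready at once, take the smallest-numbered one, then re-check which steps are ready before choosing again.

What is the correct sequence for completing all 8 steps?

6 → 1 → 3 → 7 → 5 → 8 → 2 → 4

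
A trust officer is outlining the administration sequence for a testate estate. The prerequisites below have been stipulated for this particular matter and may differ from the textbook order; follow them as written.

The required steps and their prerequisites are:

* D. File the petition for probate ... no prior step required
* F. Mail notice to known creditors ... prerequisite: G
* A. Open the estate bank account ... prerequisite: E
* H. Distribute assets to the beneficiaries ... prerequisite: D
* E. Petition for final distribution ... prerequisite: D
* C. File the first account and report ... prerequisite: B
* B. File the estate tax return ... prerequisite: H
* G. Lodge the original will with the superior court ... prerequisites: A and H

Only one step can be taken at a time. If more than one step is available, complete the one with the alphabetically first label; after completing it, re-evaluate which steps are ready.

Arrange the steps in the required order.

D, E, A, H, B, C, G, F

D has no prerequisites → D first.
Now E and H have their prerequisites met. E has the earlier label, so E next.
A now also ready, so the ready set is {A, H}; A has the earlier label → A.
H needed D, now all done → H.
B and G are both available; B has the earlier label → B.
C now also ready, so the ready set is {C, G}; C has the earlier label → C.
That leaves G as the only ready step → G.
Next only F has its prerequisites met → F.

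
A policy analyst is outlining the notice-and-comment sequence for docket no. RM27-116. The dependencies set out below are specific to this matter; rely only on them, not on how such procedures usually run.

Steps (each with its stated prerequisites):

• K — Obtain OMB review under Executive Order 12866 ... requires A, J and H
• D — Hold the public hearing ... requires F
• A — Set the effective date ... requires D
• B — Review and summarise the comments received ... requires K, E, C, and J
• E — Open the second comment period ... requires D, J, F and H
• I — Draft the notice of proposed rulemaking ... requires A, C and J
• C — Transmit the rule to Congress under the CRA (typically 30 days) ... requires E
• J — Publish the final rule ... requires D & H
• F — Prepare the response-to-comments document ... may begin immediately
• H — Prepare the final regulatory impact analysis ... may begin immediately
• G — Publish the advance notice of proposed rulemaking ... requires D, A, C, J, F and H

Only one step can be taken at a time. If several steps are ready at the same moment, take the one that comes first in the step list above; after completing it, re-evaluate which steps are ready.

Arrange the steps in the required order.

F D A H J K E C B I G

Nothing is required for F and H. F is listed earlier → F first.
Ready: D and H. D is listed earlier → D.
A now also ready, so the ready set is {A, H}; A is listed earlier → A.
H is the only step now ready → H.
J needed D and H, now all done → J.
K and E are both available; K is listed earlier → K.
E is the only step now ready → E.
C needed E, now all done → C.
B, I and G are all available; B is listed earlier → B.
Now I and G have their prerequisites met. I is listed earlier, so I next.
G needed D, A, C, J, F and H, now all done → G.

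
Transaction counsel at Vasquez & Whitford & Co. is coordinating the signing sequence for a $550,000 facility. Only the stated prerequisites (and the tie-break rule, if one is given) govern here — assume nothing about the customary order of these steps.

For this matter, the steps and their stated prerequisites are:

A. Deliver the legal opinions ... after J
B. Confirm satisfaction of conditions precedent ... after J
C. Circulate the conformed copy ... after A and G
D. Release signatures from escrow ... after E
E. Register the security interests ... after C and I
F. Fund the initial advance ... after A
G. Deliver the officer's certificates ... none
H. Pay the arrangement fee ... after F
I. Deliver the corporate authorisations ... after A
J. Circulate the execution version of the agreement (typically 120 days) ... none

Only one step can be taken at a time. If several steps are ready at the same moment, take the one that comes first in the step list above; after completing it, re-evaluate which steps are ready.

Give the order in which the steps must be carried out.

G, J, A, B, C, F, H, I, E, D

Nothing is required for G and J. G is listed earlier → G first.
Next only J has its prerequisites met → J.
A and B are both available; A is listed earlier → A.
B, C, F and I are all available; B is listed earlier → B.
Ready: C, F and I. C is listed earlier → C.
F and I are both available; F is listed earlier → F.
Now H and I have their prerequisites met. H is listed earlier, so H next.
That leaves I as the only ready step → I.
E is the only step now ready → E.
D needed E, now all done → D.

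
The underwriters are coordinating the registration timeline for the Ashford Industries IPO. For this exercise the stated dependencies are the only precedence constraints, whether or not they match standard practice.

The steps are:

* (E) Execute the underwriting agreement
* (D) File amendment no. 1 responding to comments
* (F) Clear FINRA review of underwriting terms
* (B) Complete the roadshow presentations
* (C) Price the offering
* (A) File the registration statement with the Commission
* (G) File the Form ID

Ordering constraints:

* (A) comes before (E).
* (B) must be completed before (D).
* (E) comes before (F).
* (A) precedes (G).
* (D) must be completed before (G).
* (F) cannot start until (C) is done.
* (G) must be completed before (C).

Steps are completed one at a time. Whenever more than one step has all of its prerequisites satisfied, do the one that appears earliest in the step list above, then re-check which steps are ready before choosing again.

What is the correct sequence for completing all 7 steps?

Nothing is required for (B) and (A). (B) is listed earlier → (B) first.
Now (D) and (A) have their prerequisites met. (D) is listed earlier, so (D) next.
(A) is the only step now ready → (A).
(E) and (G) are both available; (E) is listed earlier → (E).
Next only (G) has its prerequisites met → (G).
(C) needed (G), now all done → (C).
(F) is the only step now ready → (F).

(B) (D) (A) (E) (G) (C) (F)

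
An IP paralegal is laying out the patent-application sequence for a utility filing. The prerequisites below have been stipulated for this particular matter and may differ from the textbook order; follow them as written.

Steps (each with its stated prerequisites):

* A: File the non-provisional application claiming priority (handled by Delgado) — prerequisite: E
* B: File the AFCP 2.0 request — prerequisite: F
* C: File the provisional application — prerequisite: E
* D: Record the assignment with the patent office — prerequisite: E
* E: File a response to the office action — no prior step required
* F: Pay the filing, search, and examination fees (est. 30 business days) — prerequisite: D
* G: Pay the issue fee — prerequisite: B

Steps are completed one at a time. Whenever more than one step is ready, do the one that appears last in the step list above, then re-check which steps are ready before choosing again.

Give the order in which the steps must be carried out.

E has no prerequisites → E first.
Ready: D, C and A. D is listed later → D.
F now also ready, so the ready set is {F, C, A}; F is listed later → F.
B now also ready, so the ready set is {C, B, A}; C is listed later → C.
B and A are both available; B is listed later → B.
Ready: G and A. G is listed later → G.
A needed E, now all done → A.

E D F C B G A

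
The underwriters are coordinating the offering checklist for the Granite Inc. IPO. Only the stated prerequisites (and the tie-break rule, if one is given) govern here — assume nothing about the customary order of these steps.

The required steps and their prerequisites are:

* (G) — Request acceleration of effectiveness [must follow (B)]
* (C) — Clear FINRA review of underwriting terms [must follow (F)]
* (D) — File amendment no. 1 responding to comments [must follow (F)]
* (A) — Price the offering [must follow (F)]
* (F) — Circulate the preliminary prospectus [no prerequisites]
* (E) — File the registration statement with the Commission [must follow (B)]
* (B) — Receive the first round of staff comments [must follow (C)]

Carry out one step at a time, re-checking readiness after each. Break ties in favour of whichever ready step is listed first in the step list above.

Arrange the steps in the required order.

(F), (C), (D), (A), (B), (G), (E)

(F) is the only step with nothing outstanding, so it goes first.
Now (C), (D) and (A) have their prerequisites met. (C) is listed earlier, so (C) next.
Now (D), (A) and (B) have their prerequisites met. (D) is listed earlier, so (D) next.
Now (A) and (B) have their prerequisites met. (A) is listed earlier, so (A) next.
That leaves (B) as the only ready step → (B).
Now (G) and (E) have their prerequisites met. (G) is listed earlier, so (G) next.
(E) needed (B), now all done → (E).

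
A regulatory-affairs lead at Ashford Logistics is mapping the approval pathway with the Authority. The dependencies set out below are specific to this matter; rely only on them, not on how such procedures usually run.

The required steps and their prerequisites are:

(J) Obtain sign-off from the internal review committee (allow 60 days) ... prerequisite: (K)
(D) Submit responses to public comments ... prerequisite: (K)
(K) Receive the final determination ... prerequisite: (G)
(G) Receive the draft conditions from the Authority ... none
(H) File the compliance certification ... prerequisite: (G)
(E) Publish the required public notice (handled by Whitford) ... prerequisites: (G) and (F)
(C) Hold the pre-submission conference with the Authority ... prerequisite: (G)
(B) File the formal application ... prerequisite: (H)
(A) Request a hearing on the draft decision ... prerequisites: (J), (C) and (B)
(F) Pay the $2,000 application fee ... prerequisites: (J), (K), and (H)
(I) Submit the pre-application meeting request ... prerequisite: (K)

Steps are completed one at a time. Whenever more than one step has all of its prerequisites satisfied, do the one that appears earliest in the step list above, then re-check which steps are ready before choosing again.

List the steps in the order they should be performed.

(G) is the only step with nothing outstanding, so it goes first.
Now (K), (H) and (C) have their prerequisites met. (K) is listed earlier, so (K) next.
Now (J), (D), (H), (C) and (I) have their prerequisites met. (J) is listed earlier, so (J) next.
Now (D), (H), (C) and (I) have their prerequisites met. (D) is listed earlier, so (D) next.
(H), (C) and (I) are all available; (H) is listed earlier → (H).
(B) and (F) now also ready, so the ready set is {(C), (B), (F), (I)}; (C) is listed earlier → (C).
(B), (F) and (I) are all available; (B) is listed earlier → (B).
(A) now also ready, so the ready set is {(A), (F), (I)}; (A) is listed earlier → (A).
Now (F) and (I) have their prerequisites met. (F) is listed earlier, so (F) next.
Ready: (E) and (I). (E) is listed earlier → (E).
(I) needed (K), now all done → (I).

(G) (K) (J) (D) (H) (C) (B) (A) (F) (E) (I)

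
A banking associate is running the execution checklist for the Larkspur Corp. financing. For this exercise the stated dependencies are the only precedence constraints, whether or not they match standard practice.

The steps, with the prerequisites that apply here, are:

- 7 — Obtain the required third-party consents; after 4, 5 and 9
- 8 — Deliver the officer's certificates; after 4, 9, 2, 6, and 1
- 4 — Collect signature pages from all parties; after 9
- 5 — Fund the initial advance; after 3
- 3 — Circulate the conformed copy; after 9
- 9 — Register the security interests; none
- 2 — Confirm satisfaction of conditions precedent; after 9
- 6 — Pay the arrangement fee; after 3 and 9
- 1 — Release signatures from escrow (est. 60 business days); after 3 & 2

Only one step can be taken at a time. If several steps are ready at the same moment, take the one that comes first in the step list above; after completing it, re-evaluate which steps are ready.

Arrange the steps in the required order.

9 → 4 → 3 → 5 → 7 → 2 → 6 → 1 → 8

9 has no prerequisites → 9 first.
4, 3 and 2 are all available; 4 is listed earlier → 4.
Now 3 and 2 have their prerequisites met. 3 is listed earlier, so 3 next.
5 and 6 now also ready, so the ready set is {5, 2, 6}; 5 is listed earlier → 5.
Ready: 7, 2 and 6. 7 is listed earlier → 7.
Ready: 2 and 6. 2 is listed earlier → 2.
Ready: 6 and 1. 6 is listed earlier → 6.
That leaves 1 as the only ready step → 1.
8 is the only step now ready → 8.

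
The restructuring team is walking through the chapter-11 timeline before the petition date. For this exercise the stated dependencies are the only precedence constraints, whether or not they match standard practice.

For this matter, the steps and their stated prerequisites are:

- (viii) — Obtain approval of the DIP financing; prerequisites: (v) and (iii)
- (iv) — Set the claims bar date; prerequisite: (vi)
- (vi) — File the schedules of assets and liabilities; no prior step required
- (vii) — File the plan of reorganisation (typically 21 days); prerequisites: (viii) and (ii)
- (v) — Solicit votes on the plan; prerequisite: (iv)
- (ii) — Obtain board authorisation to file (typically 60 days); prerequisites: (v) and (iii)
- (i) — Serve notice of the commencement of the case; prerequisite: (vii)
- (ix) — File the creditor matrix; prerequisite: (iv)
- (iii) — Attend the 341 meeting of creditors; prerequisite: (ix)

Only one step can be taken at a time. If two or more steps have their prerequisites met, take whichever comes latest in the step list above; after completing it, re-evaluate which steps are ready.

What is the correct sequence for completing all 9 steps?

(vi) has no prerequisites → (vi) first.
That leaves (iv) as the only ready step → (iv).
Ready: (ix) and (v). (ix) is listed later → (ix).
(iii) and (v) are both available; (iii) is listed later → (iii).
(v) needed (iv), now all done → (v).
Now (ii) and (viii) have their prerequisites met. (ii) is listed later, so (ii) next.
(viii) needed (iii) and (v), now all done → (viii).
Next only (vii) has its prerequisites met → (vii).
That leaves (i) as the only ready step → (i).

(vi) (iv) (ix) (iii) (v) (ii) (viii) (vii) (i)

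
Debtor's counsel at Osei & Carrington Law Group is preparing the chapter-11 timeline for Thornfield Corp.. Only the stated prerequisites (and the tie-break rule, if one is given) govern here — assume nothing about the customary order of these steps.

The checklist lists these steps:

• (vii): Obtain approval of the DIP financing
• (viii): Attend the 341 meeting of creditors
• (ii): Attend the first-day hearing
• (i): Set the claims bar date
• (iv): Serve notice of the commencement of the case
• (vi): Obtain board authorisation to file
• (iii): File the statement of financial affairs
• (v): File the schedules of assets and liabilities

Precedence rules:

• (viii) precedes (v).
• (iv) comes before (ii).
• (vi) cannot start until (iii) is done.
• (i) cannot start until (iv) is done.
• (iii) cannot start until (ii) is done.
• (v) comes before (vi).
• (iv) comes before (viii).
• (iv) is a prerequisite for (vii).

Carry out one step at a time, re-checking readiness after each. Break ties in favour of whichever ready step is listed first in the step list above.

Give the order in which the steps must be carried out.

(iv) → (vii) → (viii) → (ii) → (i) → (iii) → (v) → (vi)

(iv) is the only step with nothing outstanding, so it goes first.
(vii), (viii), (ii) and (i) are all available; (vii) is listed earlier → (vii).
Now (viii), (ii) and (i) have their prerequisites met. (viii) is listed earlier, so (viii) next.
(v) now also ready, so the ready set is {(ii), (i), (v)}; (ii) is listed earlier → (ii).
Now (i), (iii) and (v) have their prerequisites met. (i) is listed earlier, so (i) next.
Ready: (iii) and (v). (iii) is listed earlier → (iii).
(v) needed (viii), now all done → (v).
Next only (vi) has its prerequisites met → (vi).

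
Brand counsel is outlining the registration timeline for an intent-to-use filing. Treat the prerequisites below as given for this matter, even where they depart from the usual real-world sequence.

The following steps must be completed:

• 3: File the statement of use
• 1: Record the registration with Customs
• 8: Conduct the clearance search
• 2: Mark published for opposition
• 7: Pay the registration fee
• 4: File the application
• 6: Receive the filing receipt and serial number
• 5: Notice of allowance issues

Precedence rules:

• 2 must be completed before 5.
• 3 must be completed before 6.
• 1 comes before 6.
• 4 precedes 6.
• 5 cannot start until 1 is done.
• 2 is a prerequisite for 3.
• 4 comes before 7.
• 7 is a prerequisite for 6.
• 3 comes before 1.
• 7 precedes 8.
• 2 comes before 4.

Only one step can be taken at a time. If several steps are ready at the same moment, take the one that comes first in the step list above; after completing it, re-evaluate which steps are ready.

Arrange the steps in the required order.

2 has no prerequisites → 2 first.
Ready: 3 and 4. 3 is listed earlier → 3.
1 now also ready, so the ready set is {1, 4}; 1 is listed earlier → 1.
4 and 5 are both available; 4 is listed earlier → 4.
Ready: 7 and 5. 7 is listed earlier → 7.
Now 8, 6 and 5 have their prerequisites met. 8 is listed earlier, so 8 next.
Ready: 6 and 5. 6 is listed earlier → 6.
5 needed 1 and 2, now all done → 5.

2 → 3 → 1 → 4 → 7 → 8 → 6 → 5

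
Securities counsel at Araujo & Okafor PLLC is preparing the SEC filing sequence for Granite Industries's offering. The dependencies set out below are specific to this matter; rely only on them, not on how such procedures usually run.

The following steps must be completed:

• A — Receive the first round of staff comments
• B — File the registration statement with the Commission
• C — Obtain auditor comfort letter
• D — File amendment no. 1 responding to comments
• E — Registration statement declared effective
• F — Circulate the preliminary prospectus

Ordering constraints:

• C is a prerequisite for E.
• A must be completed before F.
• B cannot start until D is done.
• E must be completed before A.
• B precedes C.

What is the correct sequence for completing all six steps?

Only D has no prerequisites, so it is first.
B needed D, now all done → B.
C needed B, now all done → C.
Next only E has its prerequisites met → E.
A needed E, now all done → A.
F needed A, now all done → F.

D B C E A F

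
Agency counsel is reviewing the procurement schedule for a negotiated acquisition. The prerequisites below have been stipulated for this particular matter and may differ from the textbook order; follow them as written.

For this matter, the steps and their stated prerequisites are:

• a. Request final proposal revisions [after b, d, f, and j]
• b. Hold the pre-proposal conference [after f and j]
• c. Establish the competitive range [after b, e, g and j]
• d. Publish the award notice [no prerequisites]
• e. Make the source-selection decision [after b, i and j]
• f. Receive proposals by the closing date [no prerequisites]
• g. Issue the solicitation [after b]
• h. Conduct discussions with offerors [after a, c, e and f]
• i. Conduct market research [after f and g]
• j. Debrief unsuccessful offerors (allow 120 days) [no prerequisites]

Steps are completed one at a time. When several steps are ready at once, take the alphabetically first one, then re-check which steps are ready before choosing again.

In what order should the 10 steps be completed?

d → f → j → b → a → g → i → e → c → h

Nothing is required for d, f and j. d has the earlier label → d first.
Now f and j have their prerequisites met. f has the earlier label, so f next.
That leaves j as the only ready step → j.
Next only b has its prerequisites met → b.
a and g are both available; a has the earlier label → a.
g needed b, now all done → g.
That leaves i as the only ready step → i.
Next only e has its prerequisites met → e.
c needed b, e, g and j, now all done → c.
Next only h has its prerequisites met → h.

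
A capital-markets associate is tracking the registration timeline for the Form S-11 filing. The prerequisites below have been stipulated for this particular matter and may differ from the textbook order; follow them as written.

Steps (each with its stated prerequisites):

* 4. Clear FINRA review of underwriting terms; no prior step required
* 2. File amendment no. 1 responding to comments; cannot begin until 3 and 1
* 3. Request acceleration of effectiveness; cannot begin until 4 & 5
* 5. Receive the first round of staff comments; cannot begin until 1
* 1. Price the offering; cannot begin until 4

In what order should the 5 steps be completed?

4 has no prerequisites → 4 first.
1 needed 4, now all done → 1.
5 needed 1, now all done → 5.
3 needed 4 and 5, now all done → 3.
2 is the only step now ready → 2.

4 → 1 → 5 → 3 → 2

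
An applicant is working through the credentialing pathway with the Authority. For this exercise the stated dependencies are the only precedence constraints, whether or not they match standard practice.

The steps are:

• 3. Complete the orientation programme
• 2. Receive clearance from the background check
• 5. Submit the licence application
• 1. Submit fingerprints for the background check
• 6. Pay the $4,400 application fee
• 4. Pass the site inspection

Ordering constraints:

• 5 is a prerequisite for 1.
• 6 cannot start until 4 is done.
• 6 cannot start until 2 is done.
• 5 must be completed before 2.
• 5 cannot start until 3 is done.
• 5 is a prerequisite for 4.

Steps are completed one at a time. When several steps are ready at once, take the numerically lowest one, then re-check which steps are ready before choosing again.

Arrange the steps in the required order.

3 5 1 2 4 6

Only 3 has no prerequisites, so it is first.
That leaves 5 as the only ready step → 5.
Ready: 1, 2 and 4. 1 has the earlier label → 1.
Ready: 2 and 4. 2 has the earlier label → 2.
That leaves 4 as the only ready step → 4.
6 is the only step now ready → 6.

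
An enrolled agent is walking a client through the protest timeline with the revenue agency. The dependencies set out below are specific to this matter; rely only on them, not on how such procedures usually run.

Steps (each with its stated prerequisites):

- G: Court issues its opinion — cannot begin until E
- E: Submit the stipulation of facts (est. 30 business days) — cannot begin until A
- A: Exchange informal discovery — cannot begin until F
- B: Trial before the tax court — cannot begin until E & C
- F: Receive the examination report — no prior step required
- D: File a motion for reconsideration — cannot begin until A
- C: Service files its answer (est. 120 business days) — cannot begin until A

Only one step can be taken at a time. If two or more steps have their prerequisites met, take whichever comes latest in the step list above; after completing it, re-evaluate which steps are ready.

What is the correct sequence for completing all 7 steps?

F A C D E B G

F is the only step with nothing outstanding, so it goes first.
A needed F, now all done → A.
C, D and E are all available; C is listed later → C.
Now D and E have their prerequisites met. D is listed later, so D next.
E is the only step now ready → E.
B and G are both available; B is listed later → B.
G is the only step now ready → G.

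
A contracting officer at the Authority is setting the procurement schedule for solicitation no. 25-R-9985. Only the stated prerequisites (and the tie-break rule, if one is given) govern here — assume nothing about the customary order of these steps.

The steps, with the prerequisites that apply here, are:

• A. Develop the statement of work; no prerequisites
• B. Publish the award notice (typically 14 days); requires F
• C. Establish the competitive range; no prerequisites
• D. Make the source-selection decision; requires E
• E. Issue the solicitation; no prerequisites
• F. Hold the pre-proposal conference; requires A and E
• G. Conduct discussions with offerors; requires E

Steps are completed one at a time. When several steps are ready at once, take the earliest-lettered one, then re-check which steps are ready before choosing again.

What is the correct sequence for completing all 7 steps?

A, C and E have no prerequisites; A has the earlier label, so A is first.
Ready: C and E. C has the earlier label → C.
Next only E has its prerequisites met → E.
Now D, F and G have their prerequisites met. D has the earlier label, so D next.
Now F and G have their prerequisites met. F has the earlier label, so F next.
B now also ready, so the ready set is {B, G}; B has the earlier label → B.
G needed E, now all done → G.

A → C → E → D → F → B → G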